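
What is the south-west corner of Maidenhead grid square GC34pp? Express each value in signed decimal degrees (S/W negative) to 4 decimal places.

Field G=6, C=2: +6·20° lon, +2·10° lat → SW at lon -60°, lat -70°.
Square 3, 4: +3·2° lon, +4·1° lat → SW at lon -54°, lat -66°.
Subsquare p=15, p=15: +15·0.0833333° lon, +15·0.0416667° lat → SW at lon -52.75°, lat -65.375°.
latitude -65.3750, longitude -52.7500.

-65.3750, -52.7500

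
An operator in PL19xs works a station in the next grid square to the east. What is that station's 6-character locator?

PL29as

Longitude subsquare x = 23; +1 → 24, wraps to 0 = a, carry into square.
Longitude square 1; +1 → 2.
The latitude characters are unchanged.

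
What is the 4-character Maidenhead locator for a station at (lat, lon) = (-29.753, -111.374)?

DG40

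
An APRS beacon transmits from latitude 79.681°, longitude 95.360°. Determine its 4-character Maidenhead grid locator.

Add 180° to longitude and 90° to latitude: 275.36, 169.68.
Field: lon ⌊275.36/20⌋ = 13 → N; lat ⌊169.68/10⌋ = 16 → Q.
Square: lon ⌊15.36/2⌋ = 7; lat ⌊9.68/1⌋ = 9.

NQ79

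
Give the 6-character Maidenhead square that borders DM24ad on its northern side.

Latitude subsquare d = 3; +1 → 4 = e.
The longitude characters are unchanged.

DM24ae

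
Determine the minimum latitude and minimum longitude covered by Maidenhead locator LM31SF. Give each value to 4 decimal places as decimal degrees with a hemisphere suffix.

Field L=11, M=12: +11·20° lon, +12·10° lat → SW at lon 40°, lat 30°.
Square 3, 1: +3·2° lon, +1·1° lat → SW at lon 46°, lat 31°.
Subsquare s=18, f=5: +18·0.0833333° lon, +5·0.0416667° lat → SW at lon 47.5°, lat 31.2083°.
latitude 31.2083° N, longitude 47.5000° E.

31.2083° N, 47.5000° E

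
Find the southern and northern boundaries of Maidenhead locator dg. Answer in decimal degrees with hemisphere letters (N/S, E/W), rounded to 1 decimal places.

Field D=3, G=6: +3·20° lon, +6·10° lat → SW at lon -120°, lat -30°.
Cell spans 20° lon × 10° lat.
south 30.0° S, north 20.0° S.

30.0° S, 20.0° S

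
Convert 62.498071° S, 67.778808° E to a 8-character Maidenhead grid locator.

MC37vm30

Shift to the Maidenhead origin (180°W, 90°S): lon 247.77881, lat 27.50193.
Field: lon ⌊247.77881/20⌋ = 12 → M; lat ⌊27.50193/10⌋ = 2 → C.
Square: lon ⌊7.77881/2⌋ = 3; lat ⌊7.50193/1⌋ = 7.
Subsquare: lon ⌊1.77881/0.0833333⌋ = 21 → v; lat ⌊0.50193/0.0416667⌋ = 12 → m.
Extended square: lon ⌊0.02881/0.00833333⌋ = 3; lat ⌊0.00193/0.00416667⌋ = 0.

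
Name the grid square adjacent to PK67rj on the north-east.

PK67sk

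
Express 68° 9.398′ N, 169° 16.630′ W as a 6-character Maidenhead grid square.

AP58id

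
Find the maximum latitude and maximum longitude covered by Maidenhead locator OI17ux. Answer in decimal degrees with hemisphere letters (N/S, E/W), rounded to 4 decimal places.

Field O=14, I=8: +14·20° lon, +8·10° lat → SW at lon 100°, lat -10°.
Square 1, 7: +1·2° lon, +7·1° lat → SW at lon 102°, lat -3°.
Subsquare u=20, x=23: +20·0.0833333° lon, +23·0.0416667° lat → SW at lon 103.667°, lat -2.04167°.
Cell spans 0.0833333° lon × 0.0416667° lat. NE corner is SW corner plus one full cell.
latitude 2.0000° S, longitude 103.7500° E.

2.0000° S, 103.7500° E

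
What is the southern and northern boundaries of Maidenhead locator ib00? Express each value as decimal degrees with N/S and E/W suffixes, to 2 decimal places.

Field I=8, B=1: +8·20° lon, +1·10° lat → SW at lon -20°, lat -80°.
Square 0, 0: +0·2° lon, +0·1° lat → SW at lon -20°, lat -80°.
Cell spans 2° lon × 1° lat.
south 80.00° S, north 79.00° S.

80.00° S, 79.00° S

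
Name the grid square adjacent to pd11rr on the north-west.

PD11qs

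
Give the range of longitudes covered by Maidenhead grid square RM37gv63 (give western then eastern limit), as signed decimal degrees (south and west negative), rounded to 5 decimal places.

Field R=17, M=12: +17·20° lon, +12·10° lat → SW at lon 160°, lat 30°.
Square 3, 7: +3·2° lon, +7·1° lat → SW at lon 166°, lat 37°.
Subsquare g=6, v=21: +6·0.0833333° lon, +21·0.0416667° lat → SW at lon 166.5°, lat 37.875°.
Extended square 6, 3: +6·0.00833333° lon, +3·0.00416667° lat → SW at lon 166.55°, lat 37.8875°.
Cell spans 0.00833333° lon × 0.00416667° lat.
west 166.55000, east 166.55833.

166.55000, 166.55833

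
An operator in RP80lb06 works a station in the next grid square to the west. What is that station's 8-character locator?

Longitude extended square 0; −1 → -1, wraps to 9, carry into subsquare.
Longitude subsquare l = 11; −1 → 10 = k.
The latitude characters are unchanged.

RP80kb96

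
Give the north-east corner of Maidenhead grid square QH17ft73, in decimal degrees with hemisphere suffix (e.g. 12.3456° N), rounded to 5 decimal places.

12.19167° S, 142.48333° E

Field Q=16, H=7: +16·20° lon, +7·10° lat → SW at lon 140°, lat -20°.
Square 1, 7: +1·2° lon, +7·1° lat → SW at lon 142°, lat -13°.
Subsquare f=5, t=19: +5·0.0833333° lon, +19·0.0416667° lat → SW at lon 142.417°, lat -12.2083°.
Extended square 7, 3: +7·0.00833333° lon, +3·0.00416667° lat → SW at lon 142.475°, lat -12.1958°.
Cell spans 0.00833333° lon × 0.00416667° lat. NE corner is SW corner plus one full cell.
latitude 12.19167° S, longitude 142.48333° E.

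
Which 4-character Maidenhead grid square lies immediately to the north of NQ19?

Latitude square 9; +1 → 10, wraps to 0, carry into field.
Latitude field Q = 16; +1 → 17 = R.
The longitude characters are unchanged.

NR10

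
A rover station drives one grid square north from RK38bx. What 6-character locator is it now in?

RK39ba

Latitude subsquare x = 23; +1 → 24, wraps to 0 = a, carry into square.
Latitude square 8; +1 → 9.
The longitude characters are unchanged.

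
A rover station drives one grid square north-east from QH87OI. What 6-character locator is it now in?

QH87pj

Longitude subsquare o = 14; +1 → 15 = p.
Latitude subsquare i = 8; +1 → 9 = j.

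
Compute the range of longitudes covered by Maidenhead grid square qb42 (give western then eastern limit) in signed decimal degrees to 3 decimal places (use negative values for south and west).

Field Q=16, B=1: +16·20° lon, +1·10° lat → SW at lon 140°, lat -80°.
Square 4, 2: +4·2° lon, +2·1° lat → SW at lon 148°, lat -78°.
Cell spans 2° lon × 1° lat.
west 148.000, east 150.000.

148.000, 150.000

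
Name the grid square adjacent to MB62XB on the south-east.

Longitude subsquare x = 23; +1 → 24, wraps to 0 = a, carry into square.
Longitude square 6; +1 → 7.
Latitude subsquare b = 1; −1 → 0 = a.

MB72aa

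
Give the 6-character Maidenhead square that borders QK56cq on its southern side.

Latitude subsquare q = 16; −1 → 15 = p.
The longitude characters are unchanged.

QK56cp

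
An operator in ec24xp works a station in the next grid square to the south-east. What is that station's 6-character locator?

EC34ao

Longitude subsquare x = 23; +1 → 24, wraps to 0 = a, carry into square.
Longitude square 2; +1 → 3.
Latitude subsquare p = 15; −1 → 14 = o.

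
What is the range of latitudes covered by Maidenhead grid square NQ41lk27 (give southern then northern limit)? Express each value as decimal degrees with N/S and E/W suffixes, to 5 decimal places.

71.44583° N, 71.45000° N

Field N=13, Q=16: +13·20° lon, +16·10° lat → SW at lon 80°, lat 70°.
Square 4, 1: +4·2° lon, +1·1° lat → SW at lon 88°, lat 71°.
Subsquare l=11, k=10: +11·0.0833333° lon, +10·0.0416667° lat → SW at lon 88.9167°, lat 71.4167°.
Extended square 2, 7: +2·0.00833333° lon, +7·0.00416667° lat → SW at lon 88.9333°, lat 71.4458°.
Cell spans 0.00833333° lon × 0.00416667° lat.
south 71.44583° N, north 71.45000° N.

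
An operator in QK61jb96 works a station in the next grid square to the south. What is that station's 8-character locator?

QK61jb95

Latitude extended square 6; −1 → 5.
The longitude characters are unchanged.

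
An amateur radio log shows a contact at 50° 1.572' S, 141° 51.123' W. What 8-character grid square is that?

Add 180° to longitude and 90° to latitude: 38.14795, 39.97380.
Field: lon ⌊38.14795/20⌋ = 1 → B; lat ⌊39.97380/10⌋ = 3 → D.
Square: lon ⌊18.14795/2⌋ = 9; lat ⌊9.97380/1⌋ = 9.
Subsquare: lon ⌊0.14795/0.0833333⌋ = 1 → b; lat ⌊0.97380/0.0416667⌋ = 23 → x.
Extended square: lon ⌊0.06462/0.00833333⌋ = 7; lat ⌊0.01547/0.00416667⌋ = 3.

BD99bx73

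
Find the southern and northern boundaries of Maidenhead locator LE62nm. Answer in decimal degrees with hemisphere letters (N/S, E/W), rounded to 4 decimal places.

Field L=11, E=4: +11·20° lon, +4·10° lat → SW at lon 40°, lat -50°.
Square 6, 2: +6·2° lon, +2·1° lat → SW at lon 52°, lat -48°.
Subsquare n=13, m=12: +13·0.0833333° lon, +12·0.0416667° lat → SW at lon 53.0833°, lat -47.5°.
Cell spans 0.0833333° lon × 0.0416667° lat.
south 47.5000° S, north 47.4583° S.

47.5000° S, 47.4583° S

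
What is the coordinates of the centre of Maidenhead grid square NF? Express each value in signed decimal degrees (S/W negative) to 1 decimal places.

-35.0, 90.0

Field N=13, F=5: +13·20° lon, +5·10° lat → SW at lon 80°, lat -40°.
Cell spans 20° lon × 10° lat. Centre is SW corner plus half of each.
latitude -35.0, longitude 90.0.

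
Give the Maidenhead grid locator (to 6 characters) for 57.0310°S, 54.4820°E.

LD72fx

Offset from 180°W / 90°S: lon 234.4820°, lat 32.9690°.
Field: lon ⌊234.4820/20⌋ = 11 → L; lat ⌊32.9690/10⌋ = 3 → D.
Square: lon ⌊14.4820/2⌋ = 7; lat ⌊2.9690/1⌋ = 2.
Subsquare: lon ⌊0.4820/0.0833333⌋ = 5 → f; lat ⌊0.9690/0.0416667⌋ = 23 → x.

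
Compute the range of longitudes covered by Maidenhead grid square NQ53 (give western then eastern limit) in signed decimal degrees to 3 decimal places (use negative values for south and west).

90.000, 92.000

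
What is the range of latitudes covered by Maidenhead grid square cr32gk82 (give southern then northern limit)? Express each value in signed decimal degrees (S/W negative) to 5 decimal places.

Field C=2, R=17: +2·20° lon, +17·10° lat → SW at lon -140°, lat 80°.
Square 3, 2: +3·2° lon, +2·1° lat → SW at lon -134°, lat 82°.
Subsquare g=6, k=10: +6·0.0833333° lon, +10·0.0416667° lat → SW at lon -133.5°, lat 82.4167°.
Extended square 8, 2: +8·0.00833333° lon, +2·0.00416667° lat → SW at lon -133.433°, lat 82.425°.
Cell spans 0.00833333° lon × 0.00416667° lat.
south 82.42500, north 82.42917.

82.42500, 82.42917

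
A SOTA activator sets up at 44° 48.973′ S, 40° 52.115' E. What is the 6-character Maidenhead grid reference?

LE05ke

Offset from 180°W / 90°S: lon 220.8686°, lat 45.1838°.
Field: lon ⌊220.8686/20⌋ = 11 → L; lat ⌊45.1838/10⌋ = 4 → E.
Square: lon ⌊0.8686/2⌋ = 0; lat ⌊5.1838/1⌋ = 5.
Subsquare: lon ⌊0.8686/0.0833333⌋ = 10 → k; lat ⌊0.1838/0.0416667⌋ = 4 → e.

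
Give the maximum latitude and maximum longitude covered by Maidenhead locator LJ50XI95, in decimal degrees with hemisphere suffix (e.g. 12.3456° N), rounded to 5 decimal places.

0.35833° N, 52.00000° E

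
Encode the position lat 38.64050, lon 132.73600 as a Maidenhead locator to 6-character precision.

PM68ip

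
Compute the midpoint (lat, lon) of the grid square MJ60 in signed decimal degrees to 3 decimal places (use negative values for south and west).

0.500, 73.000

Field M=12, J=9: +12·20° lon, +9·10° lat → SW at lon 60°, lat 0°.
Square 6, 0: +6·2° lon, +0·1° lat → SW at lon 72°, lat 0°.
Cell spans 2° lon × 1° lat. Centre is SW corner plus half of each.
latitude 0.500, longitude 73.000.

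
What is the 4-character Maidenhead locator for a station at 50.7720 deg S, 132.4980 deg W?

CD39

Offset from 180°W / 90°S: lon 47.50°, lat 39.23°.
Field: lon ⌊47.50/20⌋ = 2 → C; lat ⌊39.23/10⌋ = 3 → D.
Square: lon ⌊7.50/2⌋ = 3; lat ⌊9.23/1⌋ = 9.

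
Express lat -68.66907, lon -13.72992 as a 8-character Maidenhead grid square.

Add 180° to longitude and 90° to latitude: 166.27008, 21.33093.
Field: 166.27008/20 → 8 → I, 21.33093/10 → 2 → C; chars IC.
Square: 6.27008/2 → 3, 1.33093/1 → 1; chars 31.
Subsquare: 0.27008/0.0833333 → 3 → d, 0.33093/0.0416667 → 7 → h; chars dh.
Extended square: 0.02008/0.00833333 → 2, 0.03926/0.00416667 → 9; chars 29.

IC31dh29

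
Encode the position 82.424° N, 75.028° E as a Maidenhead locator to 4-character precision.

MR72

Add 180° to longitude and 90° to latitude: 255.03, 172.42.
Field: lon ⌊255.03/20⌋ = 12 → M; lat ⌊172.42/10⌋ = 17 → R.
Square: lon ⌊15.03/2⌋ = 7; lat ⌊2.42/1⌋ = 2.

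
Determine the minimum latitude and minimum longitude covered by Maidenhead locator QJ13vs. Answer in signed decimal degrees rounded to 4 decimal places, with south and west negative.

Field Q=16, J=9: +16·20° lon, +9·10° lat → SW at lon 140°, lat 0°.
Square 1, 3: +1·2° lon, +3·1° lat → SW at lon 142°, lat 3°.
Subsquare v=21, s=18: +21·0.0833333° lon, +18·0.0416667° lat → SW at lon 143.75°, lat 3.75°.
latitude 3.7500, longitude 143.7500.

3.7500, 143.7500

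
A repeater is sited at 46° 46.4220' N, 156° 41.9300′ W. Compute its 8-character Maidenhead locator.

Shift to the Maidenhead origin (180°W, 90°S): lon 23.30117, lat 136.77370.
Field: 23.30117/20 → 1 → B, 136.77370/10 → 13 → N; chars BN.
Square: 3.30117/2 → 1, 6.77370/1 → 6; chars 16.
Subsquare: 1.30117/0.0833333 → 15 → p, 0.77370/0.0416667 → 18 → s; chars ps.
Extended square: 0.05117/0.00833333 → 6, 0.02370/0.00416667 → 5; chars 65.

BN16ps65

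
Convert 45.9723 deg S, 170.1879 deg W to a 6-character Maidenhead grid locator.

AE44va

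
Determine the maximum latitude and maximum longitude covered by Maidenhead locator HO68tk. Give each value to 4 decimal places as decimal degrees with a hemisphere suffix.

Field H=7, O=14: +7·20° lon, +14·10° lat → SW at lon -40°, lat 50°.
Square 6, 8: +6·2° lon, +8·1° lat → SW at lon -28°, lat 58°.
Subsquare t=19, k=10: +19·0.0833333° lon, +10·0.0416667° lat → SW at lon -26.4167°, lat 58.4167°.
Cell spans 0.0833333° lon × 0.0416667° lat. NE corner is SW corner plus one full cell.
latitude 58.4583° N, longitude 26.3333° W.

58.4583° N, 26.3333° W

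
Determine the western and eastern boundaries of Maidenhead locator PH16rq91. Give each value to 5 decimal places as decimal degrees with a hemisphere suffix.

123.49167° E, 123.50000° E

Field P=15, H=7: +15·20° lon, +7·10° lat → SW at lon 120°, lat -20°.
Square 1, 6: +1·2° lon, +6·1° lat → SW at lon 122°, lat -14°.
Subsquare r=17, q=16: +17·0.0833333° lon, +16·0.0416667° lat → SW at lon 123.417°, lat -13.3333°.
Extended square 9, 1: +9·0.00833333° lon, +1·0.00416667° lat → SW at lon 123.492°, lat -13.3292°.
Cell spans 0.00833333° lon × 0.00416667° lat.
west 123.49167° E, east 123.50000° E.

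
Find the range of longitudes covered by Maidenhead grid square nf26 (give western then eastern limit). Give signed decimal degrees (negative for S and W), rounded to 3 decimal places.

84.000, 86.000

Field N=13, F=5: +13·20° lon, +5·10° lat → SW at lon 80°, lat -40°.
Square 2, 6: +2·2° lon, +6·1° lat → SW at lon 84°, lat -34°.
Cell spans 2° lon × 1° lat.
west 84.000, east 86.000.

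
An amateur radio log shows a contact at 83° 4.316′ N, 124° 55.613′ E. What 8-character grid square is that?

PR23lb17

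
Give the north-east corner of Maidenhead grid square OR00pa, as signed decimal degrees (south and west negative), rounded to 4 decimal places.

80.0417, 101.3333

Field O=14, R=17: +14·20° lon, +17·10° lat → SW at lon 100°, lat 80°.
Square 0, 0: +0·2° lon, +0·1° lat → SW at lon 100°, lat 80°.
Subsquare p=15, a=0: +15·0.0833333° lon, +0·0.0416667° lat → SW at lon 101.25°, lat 80°.
Cell spans 0.0833333° lon × 0.0416667° lat. NE corner is SW corner plus one full cell.
latitude 80.0417, longitude 101.3333.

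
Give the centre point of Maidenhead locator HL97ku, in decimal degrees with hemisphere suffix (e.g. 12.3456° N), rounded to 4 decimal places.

27.8542° N, 21.1250° W

Field H=7, L=11: +7·20° lon, +11·10° lat → SW at lon -40°, lat 20°.
Square 9, 7: +9·2° lon, +7·1° lat → SW at lon -22°, lat 27°.
Subsquare k=10, u=20: +10·0.0833333° lon, +20·0.0416667° lat → SW at lon -21.1667°, lat 27.8333°.
Cell spans 0.0833333° lon × 0.0416667° lat. Centre is SW corner plus half of each.
latitude 27.8542° N, longitude 21.1250° W.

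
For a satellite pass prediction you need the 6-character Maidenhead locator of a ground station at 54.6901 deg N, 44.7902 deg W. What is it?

Offset from 180°W / 90°S: lon 135.2098°, lat 144.6901°.
Field (20°×10°, letters A–R): lon ⌊135.2098/20⌋ = 6 → G; lat ⌊144.6901/10⌋ = 14 → O.
Square (2°×1°, digits 0–9): lon ⌊15.2098/2⌋ = 7; lat ⌊4.6901/1⌋ = 4.
Subsquare (5′×2.5′, letters a–x): lon ⌊1.2098/0.0833333⌋ = 14 → o; lat ⌊0.6901/0.0416667⌋ = 16 → q.

GO74oq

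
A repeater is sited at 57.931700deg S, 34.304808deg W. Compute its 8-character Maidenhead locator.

HD22ub36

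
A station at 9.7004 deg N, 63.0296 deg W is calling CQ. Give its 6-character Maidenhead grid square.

Offset from 180°W / 90°S: lon 116.9704°, lat 99.7004°.
Field: lon ⌊116.9704/20⌋ = 5 → F; lat ⌊99.7004/10⌋ = 9 → J.
Square: lon ⌊16.9704/2⌋ = 8; lat ⌊9.7004/1⌋ = 9.
Subsquare: lon ⌊0.9704/0.0833333⌋ = 11 → l; lat ⌊0.7004/0.0416667⌋ = 16 → q.

FJ89lq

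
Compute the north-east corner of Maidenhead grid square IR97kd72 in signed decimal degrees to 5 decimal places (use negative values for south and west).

87.13750, -1.10000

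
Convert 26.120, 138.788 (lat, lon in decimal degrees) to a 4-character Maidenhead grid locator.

PL96

Offset from 180°W / 90°S: lon 318.79°, lat 116.12°.
Field (20°×10°, letters A–R): 318.79/20 → 15 → P, 116.12/10 → 11 → L; chars PL.
Square (2°×1°, digits 0–9): 18.79/2 → 9, 6.12/1 → 6; chars 96.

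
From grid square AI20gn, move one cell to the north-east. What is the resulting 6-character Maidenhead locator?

AI20ho

Longitude subsquare g = 6; +1 → 7 = h.
Latitude subsquare n = 13; +1 → 14 = o.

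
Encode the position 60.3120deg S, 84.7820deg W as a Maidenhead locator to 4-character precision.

EC79

Shift to the Maidenhead origin (180°W, 90°S): lon 95.22, lat 29.69.
Field: 95.22/20 → 4 → E, 29.69/10 → 2 → C; chars EC.
Square: 15.22/2 → 7, 9.69/1 → 9; chars 79.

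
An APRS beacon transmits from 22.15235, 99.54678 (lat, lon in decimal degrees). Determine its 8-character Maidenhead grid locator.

NL92sd56

Offset from 180°W / 90°S: lon 279.54678°, lat 112.15235°.
Field: 279.54678/20 → 13 → N, 112.15235/10 → 11 → L; chars NL.
Square: 19.54678/2 → 9, 2.15235/1 → 2; chars 92.
Subsquare: 1.54678/0.0833333 → 18 → s, 0.15235/0.0416667 → 3 → d; chars sd.
Extended square: 0.04678/0.00833333 → 5, 0.02735/0.00416667 → 6; chars 56.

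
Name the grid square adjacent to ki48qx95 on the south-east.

KI48rx04

Longitude extended square 9; +1 → 10, wraps to 0, carry into subsquare.
Longitude subsquare q = 16; +1 → 17 = r.
Latitude extended square 5; −1 → 4.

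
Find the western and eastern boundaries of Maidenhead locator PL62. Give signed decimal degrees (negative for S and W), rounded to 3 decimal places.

132.000, 134.000

Field P=15, L=11: +15·20° lon, +11·10° lat → SW at lon 120°, lat 20°.
Square 6, 2: +6·2° lon, +2·1° lat → SW at lon 132°, lat 22°.
Cell spans 2° lon × 1° lat.
west 132.000, east 134.000.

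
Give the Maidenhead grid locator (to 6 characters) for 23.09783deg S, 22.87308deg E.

KG16kv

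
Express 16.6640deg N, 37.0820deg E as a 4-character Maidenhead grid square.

KK86

Offset from 180°W / 90°S: lon 217.08°, lat 106.66°.
Field (20°×10°, letters A–R): 217.08/20 → 10 → K, 106.66/10 → 10 → K; chars KK.
Square (2°×1°, digits 0–9): 17.08/2 → 8, 6.66/1 → 6; chars 86.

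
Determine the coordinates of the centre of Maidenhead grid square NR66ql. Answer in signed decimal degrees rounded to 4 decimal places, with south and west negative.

Field N=13, R=17: +13·20° lon, +17·10° lat → SW at lon 80°, lat 80°.
Square 6, 6: +6·2° lon, +6·1° lat → SW at lon 92°, lat 86°.
Subsquare q=16, l=11: +16·0.0833333° lon, +11·0.0416667° lat → SW at lon 93.3333°, lat 86.4583°.
Cell spans 0.0833333° lon × 0.0416667° lat. Centre is SW corner plus half of each.
latitude 86.4792, longitude 93.3750.

86.4792, 93.3750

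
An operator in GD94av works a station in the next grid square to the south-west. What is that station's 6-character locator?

GD84xu

Longitude subsquare a = 0; −1 → -1, wraps to 23 = x, carry into square.
Longitude square 9; −1 → 8.
Latitude subsquare v = 21; −1 → 20 = u.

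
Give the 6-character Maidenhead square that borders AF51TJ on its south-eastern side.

AF51ui

Longitude subsquare t = 19; +1 → 20 = u.
Latitude subsquare j = 9; −1 → 8 = i.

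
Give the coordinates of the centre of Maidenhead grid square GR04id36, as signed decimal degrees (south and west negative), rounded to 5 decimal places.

84.15208, -59.30417

Field G=6, R=17: +6·20° lon, +17·10° lat → SW at lon -60°, lat 80°.
Square 0, 4: +0·2° lon, +4·1° lat → SW at lon -60°, lat 84°.
Subsquare i=8, d=3: +8·0.0833333° lon, +3·0.0416667° lat → SW at lon -59.3333°, lat 84.125°.
Extended square 3, 6: +3·0.00833333° lon, +6·0.00416667° lat → SW at lon -59.3083°, lat 84.15°.
Cell spans 0.00833333° lon × 0.00416667° lat. Centre is SW corner plus half of each.
latitude 84.15208, longitude -59.30417.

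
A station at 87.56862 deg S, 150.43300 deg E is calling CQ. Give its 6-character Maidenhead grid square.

QA52fk

Shift to the Maidenhead origin (180°W, 90°S): lon 330.4330, lat 2.4314.
Field (20°×10°, letters A–R): lon ⌊330.4330/20⌋ = 16 → Q; lat ⌊2.4314/10⌋ = 0 → A.
Square (2°×1°, digits 0–9): lon ⌊10.4330/2⌋ = 5; lat ⌊2.4314/1⌋ = 2.
Subsquare (5′×2.5′, letters a–x): lon ⌊0.4330/0.0833333⌋ = 5 → f; lat ⌊0.4314/0.0416667⌋ = 10 → k.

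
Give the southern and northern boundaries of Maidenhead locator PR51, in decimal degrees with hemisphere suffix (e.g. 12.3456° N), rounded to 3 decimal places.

81.000° N, 82.000° N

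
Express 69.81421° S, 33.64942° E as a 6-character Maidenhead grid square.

Add 180° to longitude and 90° to latitude: 213.6494, 20.1858.
Field: lon ⌊213.6494/20⌋ = 10 → K; lat ⌊20.1858/10⌋ = 2 → C.
Square: lon ⌊13.6494/2⌋ = 6; lat ⌊0.1858/1⌋ = 0.
Subsquare: lon ⌊1.6494/0.0833333⌋ = 19 → t; lat ⌊0.1858/0.0416667⌋ = 4 → e.

KC60te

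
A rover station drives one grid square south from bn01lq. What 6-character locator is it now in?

BN01lp

Latitude subsquare q = 16; −1 → 15 = p.
The longitude characters are unchanged.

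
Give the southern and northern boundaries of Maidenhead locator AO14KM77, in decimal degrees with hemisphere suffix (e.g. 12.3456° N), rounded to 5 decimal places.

54.52917° N, 54.53333° N

Field A=0, O=14: +0·20° lon, +14·10° lat → SW at lon -180°, lat 50°.
Square 1, 4: +1·2° lon, +4·1° lat → SW at lon -178°, lat 54°.
Subsquare k=10, m=12: +10·0.0833333° lon, +12·0.0416667° lat → SW at lon -177.167°, lat 54.5°.
Extended square 7, 7: +7·0.00833333° lon, +7·0.00416667° lat → SW at lon -177.108°, lat 54.5292°.
Cell spans 0.00833333° lon × 0.00416667° lat.
south 54.52917° N, north 54.53333° N.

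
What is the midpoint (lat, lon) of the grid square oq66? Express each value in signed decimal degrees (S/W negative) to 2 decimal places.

76.50, 113.00

Field O=14, Q=16: +14·20° lon, +16·10° lat → SW at lon 100°, lat 70°.
Square 6, 6: +6·2° lon, +6·1° lat → SW at lon 112°, lat 76°.
Cell spans 2° lon × 1° lat. Centre is SW corner plus half of each.
latitude 76.50, longitude 113.00.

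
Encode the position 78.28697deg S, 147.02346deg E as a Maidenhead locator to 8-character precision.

QB31mr21

Offset from 180°W / 90°S: lon 327.02346°, lat 11.71303°.
Field: lon ⌊327.02346/20⌋ = 16 → Q; lat ⌊11.71303/10⌋ = 1 → B.
Square: lon ⌊7.02346/2⌋ = 3; lat ⌊1.71303/1⌋ = 1.
Subsquare: lon ⌊1.02346/0.0833333⌋ = 12 → m; lat ⌊0.71303/0.0416667⌋ = 17 → r.
Extended square: lon ⌊0.02346/0.00833333⌋ = 2; lat ⌊0.00470/0.00416667⌋ = 1.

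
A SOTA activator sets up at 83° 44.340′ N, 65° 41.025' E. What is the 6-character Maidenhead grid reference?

MR23ur

Shift to the Maidenhead origin (180°W, 90°S): lon 245.6838, lat 173.7390.
Field: lon ⌊245.6838/20⌋ = 12 → M; lat ⌊173.7390/10⌋ = 17 → R.
Square: lon ⌊5.6838/2⌋ = 2; lat ⌊3.7390/1⌋ = 3.
Subsquare: lon ⌊1.6838/0.0833333⌋ = 20 → u; lat ⌊0.7390/0.0416667⌋ = 17 → r.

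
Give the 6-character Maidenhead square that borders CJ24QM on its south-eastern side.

Longitude subsquare q = 16; +1 → 17 = r.
Latitude subsquare m = 12; −1 → 11 = l.

CJ24rl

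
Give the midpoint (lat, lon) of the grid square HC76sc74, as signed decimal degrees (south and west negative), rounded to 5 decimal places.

Field H=7, C=2: +7·20° lon, +2·10° lat → SW at lon -40°, lat -70°.
Square 7, 6: +7·2° lon, +6·1° lat → SW at lon -26°, lat -64°.
Subsquare s=18, c=2: +18·0.0833333° lon, +2·0.0416667° lat → SW at lon -24.5°, lat -63.9167°.
Extended square 7, 4: +7·0.00833333° lon, +4·0.00416667° lat → SW at lon -24.4417°, lat -63.9°.
Cell spans 0.00833333° lon × 0.00416667° lat. Centre is SW corner plus half of each.
latitude -63.89792, longitude -24.43750.

-63.89792, -24.43750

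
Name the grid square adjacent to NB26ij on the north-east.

NB26jk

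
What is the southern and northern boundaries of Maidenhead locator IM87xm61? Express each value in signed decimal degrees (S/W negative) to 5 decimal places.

37.50417, 37.50833

Field I=8, M=12: +8·20° lon, +12·10° lat → SW at lon -20°, lat 30°.
Square 8, 7: +8·2° lon, +7·1° lat → SW at lon -4°, lat 37°.
Subsquare x=23, m=12: +23·0.0833333° lon, +12·0.0416667° lat → SW at lon -2.08333°, lat 37.5°.
Extended square 6, 1: +6·0.00833333° lon, +1·0.00416667° lat → SW at lon -2.03333°, lat 37.5042°.
Cell spans 0.00833333° lon × 0.00416667° lat.
south 37.50417, north 37.50833.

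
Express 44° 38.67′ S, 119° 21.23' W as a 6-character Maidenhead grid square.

Add 180° to longitude and 90° to latitude: 60.6462, 45.3555.
Field: 60.6462/20 → 3 → D, 45.3555/10 → 4 → E; chars DE.
Square: 0.6462/2 → 0, 5.3555/1 → 5; chars 05.
Subsquare: 0.6462/0.0833333 → 7 → h, 0.3555/0.0416667 → 8 → i; chars hi.

DE05hi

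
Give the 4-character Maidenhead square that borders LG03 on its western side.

KG93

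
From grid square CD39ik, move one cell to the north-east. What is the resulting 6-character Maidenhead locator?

CD39jl

Longitude subsquare i = 8; +1 → 9 = j.
Latitude subsquare k = 10; +1 → 11 = l.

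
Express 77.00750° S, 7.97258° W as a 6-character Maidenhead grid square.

Offset from 180°W / 90°S: lon 172.0274°, lat 12.9925°.
Field: lon ⌊172.0274/20⌋ = 8 → I; lat ⌊12.9925/10⌋ = 1 → B.
Square: lon ⌊12.0274/2⌋ = 6; lat ⌊2.9925/1⌋ = 2.
Subsquare: lon ⌊0.0274/0.0833333⌋ = 0 → a; lat ⌊0.9925/0.0416667⌋ = 23 → x.

IB62ax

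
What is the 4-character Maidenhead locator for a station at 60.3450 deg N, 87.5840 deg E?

NP30

Add 180° to longitude and 90° to latitude: 267.58, 150.34.
Field: 267.58/20 → 13 → N, 150.34/10 → 15 → P; chars NP.
Square: 7.58/2 → 3, 0.34/1 → 0; chars 30.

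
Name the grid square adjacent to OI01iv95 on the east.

OI01jv05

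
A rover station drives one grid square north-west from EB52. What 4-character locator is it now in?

Longitude square 5; −1 → 4.
Latitude square 2; +1 → 3.

EB43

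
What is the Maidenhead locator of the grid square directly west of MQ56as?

Longitude subsquare a = 0; −1 → -1, wraps to 23 = x, carry into square.
Longitude square 5; −1 → 4.
The latitude characters are unchanged.

MQ46xs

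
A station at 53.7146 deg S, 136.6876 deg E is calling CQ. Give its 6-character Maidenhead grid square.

PD86ig

Add 180° to longitude and 90° to latitude: 316.6876, 36.2854.
Field: 316.6876/20 → 15 → P, 36.2854/10 → 3 → D; chars PD.
Square: 16.6876/2 → 8, 6.2854/1 → 6; chars 86.
Subsquare: 0.6876/0.0833333 → 8 → i, 0.2854/0.0416667 → 6 → g; chars ig.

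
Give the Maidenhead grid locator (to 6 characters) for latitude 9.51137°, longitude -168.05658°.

AJ59xm

Add 180° to longitude and 90° to latitude: 11.9434, 99.5114.
Field: lon ⌊11.9434/20⌋ = 0 → A; lat ⌊99.5114/10⌋ = 9 → J.
Square: lon ⌊11.9434/2⌋ = 5; lat ⌊9.5114/1⌋ = 9.
Subsquare: lon ⌊1.9434/0.0833333⌋ = 23 → x; lat ⌊0.5114/0.0416667⌋ = 12 → m.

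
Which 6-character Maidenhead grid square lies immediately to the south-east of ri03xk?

RI13aj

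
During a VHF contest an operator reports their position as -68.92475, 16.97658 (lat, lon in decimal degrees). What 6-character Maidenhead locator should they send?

Shift to the Maidenhead origin (180°W, 90°S): lon 196.9766, lat 21.0752.
Field (20°×10°, letters A–R): 196.9766/20 → 9 → J, 21.0752/10 → 2 → C; chars JC.
Square (2°×1°, digits 0–9): 16.9766/2 → 8, 1.0752/1 → 1; chars 81.
Subsquare (5′×2.5′, letters a–x): 0.9766/0.0833333 → 11 → l, 0.0752/0.0416667 → 1 → b; chars lb.

JC81lb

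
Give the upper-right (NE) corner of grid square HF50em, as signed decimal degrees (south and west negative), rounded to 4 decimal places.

-39.4583, -29.5833

Field H=7, F=5: +7·20° lon, +5·10° lat → SW at lon -40°, lat -40°.
Square 5, 0: +5·2° lon, +0·1° lat → SW at lon -30°, lat -40°.
Subsquare e=4, m=12: +4·0.0833333° lon, +12·0.0416667° lat → SW at lon -29.6667°, lat -39.5°.
Cell spans 0.0833333° lon × 0.0416667° lat. NE corner is SW corner plus one full cell.
latitude -39.4583, longitude -29.5833.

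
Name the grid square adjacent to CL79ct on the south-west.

CL79bs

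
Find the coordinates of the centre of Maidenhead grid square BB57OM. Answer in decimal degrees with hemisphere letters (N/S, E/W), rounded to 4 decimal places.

Field B=1, B=1: +1·20° lon, +1·10° lat → SW at lon -160°, lat -80°.
Square 5, 7: +5·2° lon, +7·1° lat → SW at lon -150°, lat -73°.
Subsquare o=14, m=12: +14·0.0833333° lon, +12·0.0416667° lat → SW at lon -148.833°, lat -72.5°.
Cell spans 0.0833333° lon × 0.0416667° lat. Centre is SW corner plus half of each.
latitude 72.4792° S, longitude 148.7917° W.

72.4792° S, 148.7917° W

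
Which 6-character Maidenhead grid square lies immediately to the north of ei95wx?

EI96wa

Latitude subsquare x = 23; +1 → 24, wraps to 0 = a, carry into square.
Latitude square 5; +1 → 6.
The longitude characters are unchanged.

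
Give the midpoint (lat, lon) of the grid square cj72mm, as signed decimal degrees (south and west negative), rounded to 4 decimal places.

2.5208, -124.9583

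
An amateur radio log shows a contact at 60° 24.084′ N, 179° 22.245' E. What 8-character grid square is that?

RP90qj46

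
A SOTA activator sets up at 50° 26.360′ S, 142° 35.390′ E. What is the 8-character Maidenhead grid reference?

QD19hn04

Offset from 180°W / 90°S: lon 322.58983°, lat 39.56067°.
Field: lon ⌊322.58983/20⌋ = 16 → Q; lat ⌊39.56067/10⌋ = 3 → D.
Square: lon ⌊2.58983/2⌋ = 1; lat ⌊9.56067/1⌋ = 9.
Subsquare: lon ⌊0.58983/0.0833333⌋ = 7 → h; lat ⌊0.56067/0.0416667⌋ = 13 → n.
Extended square: lon ⌊0.00650/0.00833333⌋ = 0; lat ⌊0.01900/0.00416667⌋ = 4.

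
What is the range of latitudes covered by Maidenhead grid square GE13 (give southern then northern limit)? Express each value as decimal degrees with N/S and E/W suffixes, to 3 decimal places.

47.000° S, 46.000° S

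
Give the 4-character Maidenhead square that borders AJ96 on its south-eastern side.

Longitude square 9; +1 → 10, wraps to 0, carry into field.
Longitude field A = 0; +1 → 1 = B.
Latitude square 6; −1 → 5.

BJ05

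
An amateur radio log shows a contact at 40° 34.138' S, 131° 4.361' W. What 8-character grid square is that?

CE49lk13

Shift to the Maidenhead origin (180°W, 90°S): lon 48.92732, lat 49.43103.
Field: lon ⌊48.92732/20⌋ = 2 → C; lat ⌊49.43103/10⌋ = 4 → E.
Square: lon ⌊8.92732/2⌋ = 4; lat ⌊9.43103/1⌋ = 9.
Subsquare: lon ⌊0.92732/0.0833333⌋ = 11 → l; lat ⌊0.43103/0.0416667⌋ = 10 → k.
Extended square: lon ⌊0.01065/0.00833333⌋ = 1; lat ⌊0.01437/0.00416667⌋ = 3.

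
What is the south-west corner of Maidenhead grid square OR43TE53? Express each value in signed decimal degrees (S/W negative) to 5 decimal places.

Field O=14, R=17: +14·20° lon, +17·10° lat → SW at lon 100°, lat 80°.
Square 4, 3: +4·2° lon, +3·1° lat → SW at lon 108°, lat 83°.
Subsquare t=19, e=4: +19·0.0833333° lon, +4·0.0416667° lat → SW at lon 109.583°, lat 83.1667°.
Extended square 5, 3: +5·0.00833333° lon, +3·0.00416667° lat → SW at lon 109.625°, lat 83.1792°.
latitude 83.17917, longitude 109.62500.

83.17917, 109.62500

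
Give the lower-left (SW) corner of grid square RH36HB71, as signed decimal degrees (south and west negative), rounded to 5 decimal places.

-13.95417, 166.64167

Field R=17, H=7: +17·20° lon, +7·10° lat → SW at lon 160°, lat -20°.
Square 3, 6: +3·2° lon, +6·1° lat → SW at lon 166°, lat -14°.
Subsquare h=7, b=1: +7·0.0833333° lon, +1·0.0416667° lat → SW at lon 166.583°, lat -13.9583°.
Extended square 7, 1: +7·0.00833333° lon, +1·0.00416667° lat → SW at lon 166.642°, lat -13.9542°.
latitude -13.95417, longitude 166.64167.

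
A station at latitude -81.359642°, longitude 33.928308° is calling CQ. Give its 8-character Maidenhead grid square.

KA68xp13

Offset from 180°W / 90°S: lon 213.92831°, lat 8.64036°.
Field: lon ⌊213.92831/20⌋ = 10 → K; lat ⌊8.64036/10⌋ = 0 → A.
Square: lon ⌊13.92831/2⌋ = 6; lat ⌊8.64036/1⌋ = 8.
Subsquare: lon ⌊1.92831/0.0833333⌋ = 23 → x; lat ⌊0.64036/0.0416667⌋ = 15 → p.
Extended square: lon ⌊0.01164/0.00833333⌋ = 1; lat ⌊0.01536/0.00416667⌋ = 3.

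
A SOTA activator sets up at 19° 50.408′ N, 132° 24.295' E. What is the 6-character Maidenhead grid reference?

Add 180° to longitude and 90° to latitude: 312.4049, 109.8401.
Field: lon ⌊312.4049/20⌋ = 15 → P; lat ⌊109.8401/10⌋ = 10 → K.
Square: lon ⌊12.4049/2⌋ = 6; lat ⌊9.8401/1⌋ = 9.
Subsquare: lon ⌊0.4049/0.0833333⌋ = 4 → e; lat ⌊0.8401/0.0416667⌋ = 20 → u.

PK69eu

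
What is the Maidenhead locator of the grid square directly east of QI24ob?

QI24pb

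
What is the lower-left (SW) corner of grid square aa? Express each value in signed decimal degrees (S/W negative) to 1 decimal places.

-90.0, -180.0

Field A=0, A=0: +0·20° lon, +0·10° lat → SW at lon -180°, lat -90°.
latitude -90.0, longitude -180.0.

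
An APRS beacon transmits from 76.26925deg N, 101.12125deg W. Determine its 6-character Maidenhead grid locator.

Offset from 180°W / 90°S: lon 78.8787°, lat 166.2692°.
Field: lon ⌊78.8787/20⌋ = 3 → D; lat ⌊166.2692/10⌋ = 16 → Q.
Square: lon ⌊18.8787/2⌋ = 9; lat ⌊6.2692/1⌋ = 6.
Subsquare: lon ⌊0.8787/0.0833333⌋ = 10 → k; lat ⌊0.2692/0.0416667⌋ = 6 → g.

DQ96kg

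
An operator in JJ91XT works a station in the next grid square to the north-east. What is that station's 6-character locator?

KJ01au

Longitude subsquare x = 23; +1 → 24, wraps to 0 = a, carry into square.
Longitude square 9; +1 → 10, wraps to 0, carry into field.
Longitude field J = 9; +1 → 10 = K.
Latitude subsquare t = 19; +1 → 20 = u.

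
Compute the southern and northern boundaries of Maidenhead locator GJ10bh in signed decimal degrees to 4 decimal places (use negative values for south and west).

0.2917, 0.3333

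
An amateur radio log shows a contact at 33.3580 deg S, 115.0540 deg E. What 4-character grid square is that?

OF76

Offset from 180°W / 90°S: lon 295.05°, lat 56.64°.
Field: 295.05/20 → 14 → O, 56.64/10 → 5 → F; chars OF.
Square: 15.05/2 → 7, 6.64/1 → 6; chars 76.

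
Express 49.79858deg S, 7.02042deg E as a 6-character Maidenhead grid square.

Add 180° to longitude and 90° to latitude: 187.0204, 40.2014.
Field (20°×10°, letters A–R): lon ⌊187.0204/20⌋ = 9 → J; lat ⌊40.2014/10⌋ = 4 → E.
Square (2°×1°, digits 0–9): lon ⌊7.0204/2⌋ = 3; lat ⌊0.2014/1⌋ = 0.
Subsquare (5′×2.5′, letters a–x): lon ⌊1.0204/0.0833333⌋ = 12 → m; lat ⌊0.2014/0.0416667⌋ = 4 → e.

JE30me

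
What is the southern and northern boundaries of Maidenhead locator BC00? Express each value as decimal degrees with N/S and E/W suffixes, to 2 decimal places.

Field B=1, C=2: +1·20° lon, +2·10° lat → SW at lon -160°, lat -70°.
Square 0, 0: +0·2° lon, +0·1° lat → SW at lon -160°, lat -70°.
Cell spans 2° lon × 1° lat.
south 70.00° S, north 69.00° S.

70.00° S, 69.00° S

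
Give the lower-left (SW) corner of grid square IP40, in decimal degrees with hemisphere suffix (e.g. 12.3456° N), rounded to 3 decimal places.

60.000° N, 12.000° W

Field I=8, P=15: +8·20° lon, +15·10° lat → SW at lon -20°, lat 60°.
Square 4, 0: +4·2° lon, +0·1° lat → SW at lon -12°, lat 60°.
latitude 60.000° N, longitude 12.000° W.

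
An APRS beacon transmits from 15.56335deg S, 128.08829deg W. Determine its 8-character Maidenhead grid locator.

CH54wk94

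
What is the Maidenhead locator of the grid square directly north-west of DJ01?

CJ92

Longitude square 0; −1 → -1, wraps to 9, carry into field.
Longitude field D = 3; −1 → 2 = C.
Latitude square 1; +1 → 2.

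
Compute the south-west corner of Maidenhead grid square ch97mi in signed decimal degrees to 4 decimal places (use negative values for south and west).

Field C=2, H=7: +2·20° lon, +7·10° lat → SW at lon -140°, lat -20°.
Square 9, 7: +9·2° lon, +7·1° lat → SW at lon -122°, lat -13°.
Subsquare m=12, i=8: +12·0.0833333° lon, +8·0.0416667° lat → SW at lon -121°, lat -12.6667°.
latitude -12.6667, longitude -121.0000.

-12.6667, -121.0000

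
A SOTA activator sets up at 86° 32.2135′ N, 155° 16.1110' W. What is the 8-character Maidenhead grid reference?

Add 180° to longitude and 90° to latitude: 24.73148, 176.53689.
Field (20°×10°, letters A–R): 24.73148/20 → 1 → B, 176.53689/10 → 17 → R; chars BR.
Square (2°×1°, digits 0–9): 4.73148/2 → 2, 6.53689/1 → 6; chars 26.
Subsquare (5′×2.5′, letters a–x): 0.73148/0.0833333 → 8 → i, 0.53689/0.0416667 → 12 → m; chars im.
Extended square (30″×15″, digits 0–9): 0.06482/0.00833333 → 7, 0.03689/0.00416667 → 8; chars 78.

BR26im78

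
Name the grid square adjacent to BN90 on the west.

Longitude square 9; −1 → 8.
The latitude characters are unchanged.

BN80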